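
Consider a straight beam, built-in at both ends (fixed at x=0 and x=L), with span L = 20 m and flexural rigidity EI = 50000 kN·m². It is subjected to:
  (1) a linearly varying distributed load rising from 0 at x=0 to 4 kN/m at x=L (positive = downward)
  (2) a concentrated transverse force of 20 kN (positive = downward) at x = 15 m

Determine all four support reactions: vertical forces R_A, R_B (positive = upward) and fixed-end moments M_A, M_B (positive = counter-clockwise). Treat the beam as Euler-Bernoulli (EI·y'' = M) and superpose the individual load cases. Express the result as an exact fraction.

R_A = 121/8 kN, M_A = 865/12 kN·m, R_B = 359/8 kN, M_B = -545/4 kN·m

Load 1 — triangular load w₀=4 kN/m (0→w₀ over full span):
  R_A = 3w₀L/20 = 3·4·20/20 = 12 kN
  M_A = w₀L²/30 = 4·20²/30 = 160/3 kN·m
  R_B = 7w₀L/20 = 7·4·20/20 = 28 kN
  M_B = -w₀L²/20 = -4·20²/20 = -80 kN·m
Load 2 — point force P=20 kN at a=15 m (b=L-a=5):
  R_A = Pb²(3a+b)/L³ = 20·5²·(3·15+5)/20³ = 25/8 kN
  M_A = Pab²/L² = 20·15·5²/20² = 75/4 kN·m
  R_B = Pa²(a+3b)/L³ = 20·15²·(15+3·5)/20³ = 135/8 kN
  M_B = -Pa²b/L² = -20·15²·5/20² = -225/4 kN·m
Superposition: R_A = 121/8 kN, M_A = 865/12 kN·m, R_B = 359/8 kN, M_B = -545/4 kN·m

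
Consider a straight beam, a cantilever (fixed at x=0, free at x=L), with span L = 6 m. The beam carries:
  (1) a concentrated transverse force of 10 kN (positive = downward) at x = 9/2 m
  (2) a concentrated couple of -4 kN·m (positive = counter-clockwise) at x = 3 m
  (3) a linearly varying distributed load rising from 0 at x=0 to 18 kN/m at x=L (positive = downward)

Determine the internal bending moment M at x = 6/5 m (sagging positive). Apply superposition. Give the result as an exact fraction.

Load 1 — point force P=10 kN at a=9/2 m (b=L-a=3/2):
  M_1 = -P(a-x)  [x≤a] = -10·((9/2)-(6/5)) = -33 kN·m
Load 2 — applied couple M₀=-4 kN·m at a=3 m (b=L-a=3):
  M_2 = M₀  [x≤a] = (-4) = -4 kN·m
Load 3 — triangular load w₀=18 kN/m (0→w₀ over full span):
  M_3 = w₀Lx/2 - w₀L²/3 - w₀x³/(6L) = 18·6·(6/5)/2 - 18·6²/3 - 18·(6/5)³/(6·6) = -19008/125 kN·m
Superposition: M = Σ M_i = -23633/125 kN·m ≈ -189.064000 kN·m

M(6/5) = -23633/125 kN·m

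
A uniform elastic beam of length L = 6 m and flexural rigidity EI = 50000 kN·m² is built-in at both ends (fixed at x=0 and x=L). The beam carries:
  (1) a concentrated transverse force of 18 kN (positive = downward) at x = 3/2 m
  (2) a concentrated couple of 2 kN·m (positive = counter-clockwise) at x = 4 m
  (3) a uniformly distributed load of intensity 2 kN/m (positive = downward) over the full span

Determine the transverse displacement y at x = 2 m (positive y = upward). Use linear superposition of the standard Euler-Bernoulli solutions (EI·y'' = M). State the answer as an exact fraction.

y(2) = -179/540000 m

Load 1 — point force P=18 kN at a=3/2 m (b=L-a=9/2):
  y_1 = -Pa²(L-x)²(3bL-(3b+a)(L-x))/(6L³EI)  [x>a] = -18·(3/2)²·(6-2)²·(3·(9/2)·6-(3·(9/2)+(3/2))·(6-2))/(6·6³·50000) = -21/100000 m
Load 2 — applied couple M₀=2 kN·m at a=4 m (b=L-a=2):
  y_2 = (R_Ax³/6 - M_Ax²/2)/EI  [x≤a] with R_A=4/9, M_A=2/3 = ((4/9)·2³/6 - (2/3)·2²/2)/50000 = -1/67500 m
Load 3 — uniform load w=2 kN/m over full span:
  y_3 = -wx²(L-x)²/(24EI) = -2·2²·(6-2)²/(24·50000) = -1/9375 m
Superposition: y = Σ y_i = -179/540000 m ≈ -0.000331 m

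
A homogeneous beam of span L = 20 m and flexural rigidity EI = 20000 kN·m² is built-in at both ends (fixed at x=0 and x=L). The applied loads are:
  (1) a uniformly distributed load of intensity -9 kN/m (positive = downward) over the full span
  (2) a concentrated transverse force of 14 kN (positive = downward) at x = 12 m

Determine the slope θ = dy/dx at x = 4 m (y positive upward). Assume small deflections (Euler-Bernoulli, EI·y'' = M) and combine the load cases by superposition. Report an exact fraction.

Load 1 — uniform load w=-9 kN/m over full span:
  θ_1 = -wx(L-x)(L-2x)/(12EI) = -(-9)·4·(20-4)·(20-2·4)/(12·20000) = 18/625 rad
Load 2 — point force P=14 kN at a=12 m (b=L-a=8):
  θ_2 = -Pb²x(2aL-(3a+b)x)/(2L³EI)  [x≤a] = -14·8²·4·(2·12·20-(3·12+8)·4)/(2·20³·20000) = -266/78125 rad
Superposition: θ = Σ θ_i = 1984/78125 rad ≈ 0.025395 rad

θ(4) = 1984/78125 rad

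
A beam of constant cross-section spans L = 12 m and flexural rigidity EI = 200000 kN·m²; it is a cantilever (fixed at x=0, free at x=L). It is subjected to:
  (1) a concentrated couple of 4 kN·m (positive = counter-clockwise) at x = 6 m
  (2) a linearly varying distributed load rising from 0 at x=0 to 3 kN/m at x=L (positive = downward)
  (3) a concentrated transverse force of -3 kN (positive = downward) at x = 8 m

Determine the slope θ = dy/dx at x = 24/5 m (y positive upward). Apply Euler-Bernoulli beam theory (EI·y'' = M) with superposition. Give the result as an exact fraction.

Load 1 — applied couple M₀=4 kN·m at a=6 m (b=L-a=6):
  θ_1 = M₀x/EI  [x≤a] = 4·(24/5)/200000 = 3/31250 rad
Load 2 — triangular load w₀=3 kN/m (0→w₀ over full span):
  θ_2 = (w₀Lx²/4-w₀L²x/3-w₀x⁴/(24L))/EI = (3·12·(24/5)²/4-3·12²·(24/5)/3-3·(24/5)⁴/(24·12))/200000 = -4779/1953125 rad
Load 3 — point force P=-3 kN at a=8 m (b=L-a=4):
  θ_3 = -Px(2a-x)/(2EI)  [x≤a] = -(-3)·(24/5)·(2·8-(24/5))/(2·200000) = 63/156250 rad
Superposition: θ = Σ θ_i = -3804/1953125 rad ≈ -0.001948 rad

θ(24/5) = -3804/1953125 rad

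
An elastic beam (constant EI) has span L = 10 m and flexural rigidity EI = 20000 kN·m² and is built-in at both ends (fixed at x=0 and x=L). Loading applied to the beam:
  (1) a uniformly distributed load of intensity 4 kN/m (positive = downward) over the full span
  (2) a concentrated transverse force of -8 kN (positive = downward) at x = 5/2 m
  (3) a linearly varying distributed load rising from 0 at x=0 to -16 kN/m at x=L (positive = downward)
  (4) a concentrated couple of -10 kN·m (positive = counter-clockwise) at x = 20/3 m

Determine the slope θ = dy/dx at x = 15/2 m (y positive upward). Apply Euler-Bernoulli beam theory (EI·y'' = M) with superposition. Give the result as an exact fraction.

Load 1 — uniform load w=4 kN/m over full span:
  θ_1 = -wx(L-x)(L-2x)/(12EI) = -4·(15/2)·(10-(15/2))·(10-2·(15/2))/(12·20000) = 1/640 rad
Load 2 — point force P=-8 kN at a=5/2 m (b=L-a=15/2):
  θ_2 = Pa²(L-x)(2bL-(3b+a)(L-x))/(2L³EI)  [x>a] = (-8)·(5/2)²·(10-(15/2))·(2·(15/2)·10-(3·(15/2)+(5/2))·(10-(15/2)))/(2·10³·20000) = -7/25600 rad
Load 3 — triangular load w₀=-16 kN/m (0→w₀ over full span):
  θ_3 = -w₀(2x(L-x)(L-2x)(x+2L)+x²(L-x)²)/(120LEI) = -(-16)·(2·(15/2)·(10-(15/2))·(10-2·(15/2))·((15/2)+2·10)+(15/2)²·(10-(15/2))²)/(120·10·20000) = -41/12800 rad
Load 4 — applied couple M₀=-10 kN·m at a=20/3 m (b=L-a=10/3):
  θ_4 = (R_Ax²/2 - M_Ax - M₀(x-a))/EI  [x>a] with R_A=-4/3, M_A=-10/3 = ((-4/3)·(15/2)²/2 - (-10/3)·(15/2) - (-10)·((15/2)-(20/3)))/20000 = -1/4800 rad
Superposition: θ = Σ θ_i = -163/76800 rad ≈ -0.002122 rad

θ(15/2) = -163/76800 rad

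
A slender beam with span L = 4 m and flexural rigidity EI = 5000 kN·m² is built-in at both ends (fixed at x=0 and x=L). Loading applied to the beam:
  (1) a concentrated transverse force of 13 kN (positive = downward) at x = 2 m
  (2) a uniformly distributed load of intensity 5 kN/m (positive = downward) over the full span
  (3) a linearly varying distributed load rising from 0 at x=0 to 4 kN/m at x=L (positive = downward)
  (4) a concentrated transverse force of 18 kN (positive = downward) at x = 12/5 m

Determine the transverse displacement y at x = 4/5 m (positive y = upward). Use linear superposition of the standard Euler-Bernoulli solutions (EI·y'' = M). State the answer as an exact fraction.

y(4/5) = -19697/19531250 m

Load 1 — point force P=13 kN at a=2 m (b=L-a=2):
  y_1 = -Pb²x²(3aL-(3a+b)x)/(6L³EI)  [x≤a] = -13·2²·(4/5)²·(3·2·4-(3·2+2)·(4/5))/(6·4³·5000) = -143/468750 m
Load 2 — uniform load w=5 kN/m over full span:
  y_2 = -wx²(L-x)²/(24EI) = -5·(4/5)²·(4-(4/5))²/(24·5000) = -64/234375 m
Load 3 — triangular load w₀=4 kN/m (0→w₀ over full span):
  y_3 = -w₀x²(L-x)²(x+2L)/(120LEI) = -4·(4/5)²·(4-(4/5))²·((4/5)+2·4)/(120·4·5000) = -2816/29296875 m
Load 4 — point force P=18 kN at a=12/5 m (b=L-a=8/5):
  y_4 = -Pb²x²(3aL-(3a+b)x)/(6L³EI)  [x≤a] = -18·(8/5)²·(4/5)²·(3·(12/5)·4-(3·(12/5)+(8/5))·(4/5))/(6·4³·5000) = -3264/9765625 m
Superposition: y = Σ y_i = -19697/19531250 m ≈ -0.001008 m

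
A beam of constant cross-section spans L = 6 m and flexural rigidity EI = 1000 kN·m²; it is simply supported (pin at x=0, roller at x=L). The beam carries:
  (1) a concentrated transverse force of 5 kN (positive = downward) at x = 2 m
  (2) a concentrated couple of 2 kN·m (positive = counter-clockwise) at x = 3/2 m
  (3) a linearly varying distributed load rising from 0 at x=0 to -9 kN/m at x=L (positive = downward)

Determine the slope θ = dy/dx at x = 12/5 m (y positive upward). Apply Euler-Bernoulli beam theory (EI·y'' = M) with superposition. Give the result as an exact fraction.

Load 1 — point force P=5 kN at a=2 m (b=L-a=4):
  θ_1 = -Pa(2L²-6Lx+3x²+a²)/(6LEI)  [x>a] = -5·2·(2·6²-6·6·(12/5)+3·(12/5)²+2²)/(6·6·1000) = -43/22500 rad
Load 2 — applied couple M₀=2 kN·m at a=3/2 m (b=L-a=9/2):
  θ_2 = (M₀x²/(2L)-M₀(x-a)+C₁)/EI  [x>a] with C₁=M₀(3b²-L²)/(6L)=11/8 = (2·(12/5)²/(2·6)-2·((12/5)-(3/2))+(11/8))/1000 = 107/200000 rad
Load 3 — triangular load w₀=-9 kN/m (0→w₀ over full span):
  θ_3 = -w₀(7L⁴-30L²x²+15x⁴)/(360LEI) = -(-9)·(7·6⁴-30·6²·(12/5)²+15·(12/5)⁴)/(360·6·1000) = 8721/625000 rad
Superposition: θ = Σ θ_i = 565987/45000000 rad ≈ 0.012577 rad

θ(12/5) = 565987/45000000 rad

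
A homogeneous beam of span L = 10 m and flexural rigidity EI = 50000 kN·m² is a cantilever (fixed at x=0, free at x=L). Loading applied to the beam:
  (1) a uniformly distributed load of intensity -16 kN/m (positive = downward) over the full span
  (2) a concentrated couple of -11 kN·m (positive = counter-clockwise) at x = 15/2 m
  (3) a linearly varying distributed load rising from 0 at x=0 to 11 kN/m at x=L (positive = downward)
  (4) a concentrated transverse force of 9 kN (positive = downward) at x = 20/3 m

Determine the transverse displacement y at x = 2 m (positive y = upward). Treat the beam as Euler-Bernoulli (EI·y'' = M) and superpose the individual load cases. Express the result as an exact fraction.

Load 1 — uniform load w=-16 kN/m over full span:
  y_1 = -wx²(x²-4Lx+6L²)/(24EI) = -(-16)·2²·(2²-4·10·2+6·10²)/(24·50000) = 262/9375 m
Load 2 — applied couple M₀=-11 kN·m at a=15/2 m (b=L-a=5/2):
  y_2 = M₀x²/(2EI)  [x≤a] = (-11)·2²/(2·50000) = -11/25000 m
Load 3 — triangular load w₀=11 kN/m (0→w₀ over full span):
  y_3 = (w₀Lx³/12-w₀L²x²/6-w₀x⁵/(120L))/EI = (11·10·2³/12-11·10²·2²/6-11·2⁵/(120·10))/50000 = -24761/1875000 m
Load 4 — point force P=9 kN at a=20/3 m (b=L-a=10/3):
  y_4 = -Px²(3a-x)/(6EI)  [x≤a] = -9·2²·(3·(20/3)-2)/(6·50000) = -27/12500 m
Superposition: y = Σ y_i = 1897/156250 m ≈ 0.012141 m

y(2) = 1897/156250 m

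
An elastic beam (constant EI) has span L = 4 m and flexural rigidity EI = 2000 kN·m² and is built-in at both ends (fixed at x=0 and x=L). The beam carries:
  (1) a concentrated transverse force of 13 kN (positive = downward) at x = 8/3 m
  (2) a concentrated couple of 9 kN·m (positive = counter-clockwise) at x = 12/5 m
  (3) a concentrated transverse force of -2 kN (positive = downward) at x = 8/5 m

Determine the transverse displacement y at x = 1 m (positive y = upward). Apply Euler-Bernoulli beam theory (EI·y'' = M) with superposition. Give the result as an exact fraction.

y(1) = -241/253125 m

Load 1 — point force P=13 kN at a=8/3 m (b=L-a=4/3):
  y_1 = -Pb²x²(3aL-(3a+b)x)/(6L³EI)  [x≤a] = -13·(4/3)²·1²·(3·(8/3)·4-(3·(8/3)+(4/3))·1)/(6·4³·2000) = -221/324000 m
Load 2 — applied couple M₀=9 kN·m at a=12/5 m (b=L-a=8/5):
  y_2 = (R_Ax³/6 - M_Ax²/2)/EI  [x≤a] with R_A=81/25, M_A=72/25 = ((81/25)·1³/6 - (72/25)·1²/2)/2000 = -9/20000 m
Load 3 — point force P=-2 kN at a=8/5 m (b=L-a=12/5):
  y_3 = -Pb²x²(3aL-(3a+b)x)/(6L³EI)  [x≤a] = -(-2)·(12/5)²·1²·(3·(8/5)·4-(3·(8/5)+(12/5))·1)/(6·4³·2000) = 9/50000 m
Superposition: y = Σ y_i = -241/253125 m ≈ -0.000952 m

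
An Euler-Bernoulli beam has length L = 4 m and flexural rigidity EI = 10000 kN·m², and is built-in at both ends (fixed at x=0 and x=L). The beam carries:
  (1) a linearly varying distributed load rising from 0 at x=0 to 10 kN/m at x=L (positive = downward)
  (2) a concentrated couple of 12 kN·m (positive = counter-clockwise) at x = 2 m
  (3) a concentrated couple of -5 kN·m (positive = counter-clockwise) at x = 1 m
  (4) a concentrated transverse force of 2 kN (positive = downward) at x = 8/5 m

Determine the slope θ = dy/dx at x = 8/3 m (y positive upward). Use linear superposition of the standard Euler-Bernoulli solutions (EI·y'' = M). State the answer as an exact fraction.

Load 1 — triangular load w₀=10 kN/m (0→w₀ over full span):
  θ_1 = -w₀(2x(L-x)(L-2x)(x+2L)+x²(L-x)²)/(120LEI) = -10·(2·(8/3)·(4-(8/3))·(4-2·(8/3))·((8/3)+2·4)+(8/3)²·(4-(8/3))²)/(120·4·10000) = 28/151875 rad
Load 2 — applied couple M₀=12 kN·m at a=2 m (b=L-a=2):
  θ_2 = (R_Ax²/2 - M_Ax - M₀(x-a))/EI  [x>a] with R_A=9/2, M_A=3 = ((9/2)·(8/3)²/2 - 3·(8/3) - 12·((8/3)-2))/10000 = 0 rad
Load 3 — applied couple M₀=-5 kN·m at a=1 m (b=L-a=3):
  θ_3 = (R_Ax²/2 - M_Ax - M₀(x-a))/EI  [x>a] with R_A=-45/32, M_A=15/16 = ((-45/32)·(8/3)²/2 - (15/16)·(8/3) - (-5)·((8/3)-1))/10000 = 1/12000 rad
Load 4 — point force P=2 kN at a=8/5 m (b=L-a=12/5):
  θ_4 = Pa²(L-x)(2bL-(3b+a)(L-x))/(2L³EI)  [x>a] = 2·(8/5)²·(4-(8/3))·(2·(12/5)·4-(3·(12/5)+(8/5))·(4-(8/3)))/(2·4³·10000) = 28/703125 rad
Superposition: θ = Σ θ_i = 186817/607500000 rad ≈ 0.000308 rad

θ(8/3) = 186817/607500000 rad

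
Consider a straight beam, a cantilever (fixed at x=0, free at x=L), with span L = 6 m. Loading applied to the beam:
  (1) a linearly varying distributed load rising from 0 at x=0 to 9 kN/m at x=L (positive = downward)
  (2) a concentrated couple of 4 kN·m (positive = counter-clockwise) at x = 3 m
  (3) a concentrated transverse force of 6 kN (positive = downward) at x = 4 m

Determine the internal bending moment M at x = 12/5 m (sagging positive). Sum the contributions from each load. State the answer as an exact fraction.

M(12/5) = -6532/125 kN·m

Load 1 — triangular load w₀=9 kN/m (0→w₀ over full span):
  M_1 = w₀Lx/2 - w₀L²/3 - w₀x³/(6L) = 9·6·(12/5)/2 - 9·6²/3 - 9·(12/5)³/(6·6) = -5832/125 kN·m
Load 2 — applied couple M₀=4 kN·m at a=3 m (b=L-a=3):
  M_2 = M₀  [x≤a] = 4 = 4 kN·m
Load 3 — point force P=6 kN at a=4 m (b=L-a=2):
  M_3 = -P(a-x)  [x≤a] = -6·(4-(12/5)) = -48/5 kN·m
Superposition: M = Σ M_i = -6532/125 kN·m ≈ -52.256000 kN·m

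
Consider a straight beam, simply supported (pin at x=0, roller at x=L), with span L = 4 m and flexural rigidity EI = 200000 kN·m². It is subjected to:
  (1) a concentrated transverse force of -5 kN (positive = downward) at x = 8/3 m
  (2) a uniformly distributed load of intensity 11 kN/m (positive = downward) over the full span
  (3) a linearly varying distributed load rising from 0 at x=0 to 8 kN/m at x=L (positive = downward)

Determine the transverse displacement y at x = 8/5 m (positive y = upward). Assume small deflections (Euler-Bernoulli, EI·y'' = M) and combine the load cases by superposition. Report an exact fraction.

Load 1 — point force P=-5 kN at a=8/3 m (b=L-a=4/3):
  y_1 = -Pbx(L²-b²-x²)/(6LEI)  [x≤a] = -(-5)·(4/3)·(8/5)·(4²-(4/3)²-(8/5)²)/(6·4·200000) = 164/6328125 m
Load 2 — uniform load w=11 kN/m over full span:
  y_2 = -wx(L³-2Lx²+x³)/(24EI) = -11·(8/5)·(4³-2·4·(8/5)²+(8/5)³)/(24·200000) = -341/1953125 m
Load 3 — triangular load w₀=8 kN/m (0→w₀ over full span):
  y_3 = -w₀x(7L⁴-10L²x²+3x⁴)/(360LEI) = -8·(8/5)·(7·4⁴-10·4²·(8/5)²+3·(8/5)⁴)/(360·4·200000) = -9128/146484375 m
Superposition: y = Σ y_i = -834481/3955078125 m ≈ -0.000211 m

y(8/5) = -834481/3955078125 m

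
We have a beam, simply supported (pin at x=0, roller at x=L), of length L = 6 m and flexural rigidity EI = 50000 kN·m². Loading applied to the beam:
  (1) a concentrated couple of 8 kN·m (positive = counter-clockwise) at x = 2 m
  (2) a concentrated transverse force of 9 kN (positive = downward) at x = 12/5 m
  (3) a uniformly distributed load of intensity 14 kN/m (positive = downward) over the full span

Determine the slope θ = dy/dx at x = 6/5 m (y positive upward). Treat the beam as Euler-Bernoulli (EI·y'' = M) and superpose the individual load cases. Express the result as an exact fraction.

Load 1 — applied couple M₀=8 kN·m at a=2 m (b=L-a=4):
  θ_1 = (M₀x²/(2L)+C₁)/EI  [x≤a] with C₁=M₀(3b²-L²)/(6L)=8/3 = (8·(6/5)²/(2·6)+(8/3))/50000 = 17/234375 rad
Load 2 — point force P=9 kN at a=12/5 m (b=L-a=18/5):
  θ_2 = -Pb(L²-b²-3x²)/(6LEI)  [x≤a] = -9·(18/5)·(6²-(18/5)²-3·(6/5)²)/(6·6·50000) = -1053/3125000 rad
Load 3 — uniform load w=14 kN/m over full span:
  θ_3 = -w(L³-6Lx²+4x³)/(24EI) = -14·(6³-6·6·(6/5)²+4·(6/5)³)/(24·50000) = -6237/3125000 rad
Superposition: θ = Σ θ_i = -2119/937500 rad ≈ -0.002260 rad

θ(6/5) = -2119/937500 rad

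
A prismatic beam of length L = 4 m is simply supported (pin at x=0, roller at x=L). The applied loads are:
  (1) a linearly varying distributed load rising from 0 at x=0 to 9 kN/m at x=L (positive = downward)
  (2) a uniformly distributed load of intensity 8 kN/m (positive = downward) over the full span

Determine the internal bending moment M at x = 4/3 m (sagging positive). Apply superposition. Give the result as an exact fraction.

Load 1 — triangular load w₀=9 kN/m (0→w₀ over full span):
  M_1 = w₀Lx/6 - w₀x³/(6L) = 9·4·(4/3)/6 - 9·(4/3)³/(6·4) = 64/9 kN·m
Load 2 — uniform load w=8 kN/m over full span:
  M_2 = wx(L-x)/2 = 8·(4/3)·(4-(4/3))/2 = 128/9 kN·m
Superposition: M = Σ M_i = 64/3 kN·m ≈ 21.333333 kN·m

M(4/3) = 64/3 kN·m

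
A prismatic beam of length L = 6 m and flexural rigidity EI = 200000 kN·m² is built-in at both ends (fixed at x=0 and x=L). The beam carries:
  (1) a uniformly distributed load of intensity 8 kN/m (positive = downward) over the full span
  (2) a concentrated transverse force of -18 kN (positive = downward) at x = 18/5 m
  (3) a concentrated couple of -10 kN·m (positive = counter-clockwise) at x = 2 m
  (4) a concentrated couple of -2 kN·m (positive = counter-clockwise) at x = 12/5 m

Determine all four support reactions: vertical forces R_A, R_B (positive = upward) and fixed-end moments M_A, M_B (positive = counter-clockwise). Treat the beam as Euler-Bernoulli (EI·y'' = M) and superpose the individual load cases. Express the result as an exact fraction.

Load 1 — uniform load w=8 kN/m over full span:
  R_A = wL/2 = 8·6/2 = 24 kN
  M_A = wL²/12 = 8·6²/12 = 24 kN·m
  R_B = wL/2 = 8·6/2 = 24 kN
  M_B = -wL²/12 = -8·6²/12 = -24 kN·m
Load 2 — point force P=-18 kN at a=18/5 m (b=L-a=12/5):
  R_A = Pb²(3a+b)/L³ = (-18)·(12/5)²·(3·(18/5)+(12/5))/6³ = -792/125 kN
  M_A = Pab²/L² = (-18)·(18/5)·(12/5)²/6² = -1296/125 kN·m
  R_B = Pa²(a+3b)/L³ = (-18)·(18/5)²·((18/5)+3·(12/5))/6³ = -1458/125 kN
  M_B = -Pa²b/L² = -(-18)·(18/5)²·(12/5)/6² = 1944/125 kN·m
Load 3 — applied couple M₀=-10 kN·m at a=2 m (b=L-a=4):
  R_A = 6M₀ab/L³ = 6·(-10)·2·4/6³ = -20/9 kN
  M_A = M₀b(2a-b)/L² = (-10)·4·(2·2-4)/6² = 0 kN·m
  R_B = -6M₀ab/L³ = -6·(-10)·2·4/6³ = 20/9 kN
  M_B = M₀a(2b-a)/L² = (-10)·2·(2·4-2)/6² = -10/3 kN·m
Load 4 — applied couple M₀=-2 kN·m at a=12/5 m (b=L-a=18/5):
  R_A = 6M₀ab/L³ = 6·(-2)·(12/5)·(18/5)/6³ = -12/25 kN
  M_A = M₀b(2a-b)/L² = (-2)·(18/5)·(2·(12/5)-(18/5))/6² = -6/25 kN·m
  R_B = -6M₀ab/L³ = -6·(-2)·(12/5)·(18/5)/6³ = 12/25 kN
  M_B = M₀a(2b-a)/L² = (-2)·(12/5)·(2·(18/5)-(12/5))/6² = -16/25 kN·m
Superposition: R_A = 16832/1125 kN, M_A = 1674/125 kN·m, R_B = 16918/1125 kN, M_B = -4658/375 kN·m

R_A = 16832/1125 kN, M_A = 1674/125 kN·m, R_B = 16918/1125 kN, M_B = -4658/375 kN·m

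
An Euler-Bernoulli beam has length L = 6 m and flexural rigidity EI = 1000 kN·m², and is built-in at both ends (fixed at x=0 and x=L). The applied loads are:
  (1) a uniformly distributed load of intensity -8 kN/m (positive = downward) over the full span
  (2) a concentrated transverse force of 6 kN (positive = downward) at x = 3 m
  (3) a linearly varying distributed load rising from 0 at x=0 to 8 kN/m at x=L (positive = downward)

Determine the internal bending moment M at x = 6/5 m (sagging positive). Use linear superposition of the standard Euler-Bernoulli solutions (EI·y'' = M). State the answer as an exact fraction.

M(6/5) = -321/250 kN·m

Load 1 — uniform load w=-8 kN/m over full span:
  M_1 = wLx/2 - wL²/12 - wx²/2 = (-8)·6·(6/5)/2 - (-8)·6²/12 - (-8)·(6/5)²/2 = 24/25 kN·m
Load 2 — point force P=6 kN at a=3 m (b=L-a=3):
  M_2 = Pb²(3a+b)x/L³ - Pab²/L²  [x≤a] = 6·3²·(3·3+3)·(6/5)/6³ - 6·3·3²/6² = -9/10 kN·m
Load 3 — triangular load w₀=8 kN/m (0→w₀ over full span):
  M_3 = 3w₀Lx/20 - w₀L²/30 - w₀x³/(6L) = 3·8·6·(6/5)/20 - 8·6²/30 - 8·(6/5)³/(6·6) = -168/125 kN·m
Superposition: M = Σ M_i = -321/250 kN·m ≈ -1.284000 kN·m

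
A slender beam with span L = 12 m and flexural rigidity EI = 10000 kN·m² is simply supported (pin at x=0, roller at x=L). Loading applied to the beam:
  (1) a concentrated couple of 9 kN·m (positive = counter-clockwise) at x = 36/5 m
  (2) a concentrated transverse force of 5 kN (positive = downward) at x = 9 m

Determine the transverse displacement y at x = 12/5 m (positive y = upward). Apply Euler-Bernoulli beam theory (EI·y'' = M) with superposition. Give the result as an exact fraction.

y(12/5) = -21339/2500000 m

Load 1 — applied couple M₀=9 kN·m at a=36/5 m (b=L-a=24/5):
  y_1 = (M₀x³/(6L)+C₁x)/EI  [x≤a] with C₁=M₀(3b²-L²)/(6L)=-234/25 = (9·(12/5)³/(6·12)+(-234/25)·(12/5))/10000 = -162/78125 m
Load 2 — point force P=5 kN at a=9 m (b=L-a=3):
  y_2 = -Pbx(L²-b²-x²)/(6LEI)  [x≤a] = -5·3·(12/5)·(12²-3²-(12/5)²)/(6·12·10000) = -3231/500000 m
Superposition: y = Σ y_i = -21339/2500000 m ≈ -0.008536 m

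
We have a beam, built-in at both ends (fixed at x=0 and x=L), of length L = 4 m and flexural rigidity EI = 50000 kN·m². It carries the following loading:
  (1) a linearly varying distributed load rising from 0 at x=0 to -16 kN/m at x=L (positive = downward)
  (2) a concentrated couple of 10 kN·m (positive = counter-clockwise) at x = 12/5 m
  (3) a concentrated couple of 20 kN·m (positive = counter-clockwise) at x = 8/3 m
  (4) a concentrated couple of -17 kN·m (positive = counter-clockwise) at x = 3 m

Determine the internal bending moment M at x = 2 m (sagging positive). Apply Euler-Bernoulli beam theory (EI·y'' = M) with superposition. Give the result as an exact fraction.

M(2) = 13/12 kN·m

Load 1 — triangular load w₀=-16 kN/m (0→w₀ over full span):
  M_1 = 3w₀Lx/20 - w₀L²/30 - w₀x³/(6L) = 3·(-16)·4·2/20 - (-16)·4²/30 - (-16)·2³/(6·4) = -16/3 kN·m
Load 2 — applied couple M₀=10 kN·m at a=12/5 m (b=L-a=8/5):
  M_2 = R_Ax - M_A  [x≤a] with R_A=18/5, M_A=16/5 = (18/5)·2 - (16/5) = 4 kN·m
Load 3 — applied couple M₀=20 kN·m at a=8/3 m (b=L-a=4/3):
  M_3 = R_Ax - M_A  [x≤a] with R_A=20/3, M_A=20/3 = (20/3)·2 - (20/3) = 20/3 kN·m
Load 4 — applied couple M₀=-17 kN·m at a=3 m (b=L-a=1):
  M_4 = R_Ax - M_A  [x≤a] with R_A=-153/32, M_A=-85/16 = (-153/32)·2 - (-85/16) = -17/4 kN·m
Superposition: M = Σ M_i = 13/12 kN·m ≈ 1.083333 kN·m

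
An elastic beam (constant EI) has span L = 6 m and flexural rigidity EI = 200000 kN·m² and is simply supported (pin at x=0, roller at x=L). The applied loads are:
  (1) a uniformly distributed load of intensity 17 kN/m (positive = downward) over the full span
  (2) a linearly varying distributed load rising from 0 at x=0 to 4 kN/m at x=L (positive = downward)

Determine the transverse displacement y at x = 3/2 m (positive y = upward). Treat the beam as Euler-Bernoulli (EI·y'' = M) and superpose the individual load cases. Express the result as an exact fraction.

y(3/2) = -14553/12800000 m

Load 1 — uniform load w=17 kN/m over full span:
  y_1 = -wx(L³-2Lx²+x³)/(24EI) = -17·(3/2)·(6³-2·6·(3/2)²+(3/2)³)/(24·200000) = -26163/25600000 m
Load 2 — triangular load w₀=4 kN/m (0→w₀ over full span):
  y_2 = -w₀x(7L⁴-10L²x²+3x⁴)/(360LEI) = -4·(3/2)·(7·6⁴-10·6²·(3/2)²+3·(3/2)⁴)/(360·6·200000) = -2943/25600000 m
Superposition: y = Σ y_i = -14553/12800000 m ≈ -0.001137 m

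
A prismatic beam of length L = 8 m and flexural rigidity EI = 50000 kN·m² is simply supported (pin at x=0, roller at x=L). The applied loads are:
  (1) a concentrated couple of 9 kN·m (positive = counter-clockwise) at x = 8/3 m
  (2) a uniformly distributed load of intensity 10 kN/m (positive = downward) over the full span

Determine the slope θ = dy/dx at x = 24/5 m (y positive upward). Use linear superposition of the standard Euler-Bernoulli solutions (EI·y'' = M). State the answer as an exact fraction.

Load 1 — applied couple M₀=9 kN·m at a=8/3 m (b=L-a=16/3):
  θ_1 = (M₀x²/(2L)-M₀(x-a)+C₁)/EI  [x>a] with C₁=M₀(3b²-L²)/(6L)=4 = (9·(24/5)²/(2·8)-9·((24/5)-(8/3))+4)/50000 = -7/156250 rad
Load 2 — uniform load w=10 kN/m over full span:
  θ_2 = -w(L³-6Lx²+4x³)/(24EI) = -10·(8³-6·8·(24/5)²+4·(24/5)³)/(24·50000) = 296/234375 rad
Superposition: θ = Σ θ_i = 571/468750 rad ≈ 0.001218 rad

θ(24/5) = 571/468750 rad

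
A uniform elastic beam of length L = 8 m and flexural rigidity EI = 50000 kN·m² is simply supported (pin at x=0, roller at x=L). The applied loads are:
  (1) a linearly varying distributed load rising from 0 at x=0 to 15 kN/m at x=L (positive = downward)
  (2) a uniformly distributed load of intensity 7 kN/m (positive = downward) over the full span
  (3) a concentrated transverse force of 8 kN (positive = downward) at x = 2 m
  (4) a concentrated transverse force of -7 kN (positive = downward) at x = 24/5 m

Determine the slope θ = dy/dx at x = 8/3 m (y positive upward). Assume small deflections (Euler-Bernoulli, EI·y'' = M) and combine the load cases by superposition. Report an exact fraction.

Load 1 — triangular load w₀=15 kN/m (0→w₀ over full span):
  θ_1 = -w₀(7L⁴-30L²x²+15x⁴)/(360LEI) = -15·(7·8⁴-30·8²·(8/3)²+15·(8/3)⁴)/(360·8·50000) = -416/253125 rad
Load 2 — uniform load w=7 kN/m over full span:
  θ_2 = -w(L³-6Lx²+4x³)/(24EI) = -7·(8³-6·8·(8/3)²+4·(8/3)³)/(24·50000) = -364/253125 rad
Load 3 — point force P=8 kN at a=2 m (b=L-a=6):
  θ_3 = -Pa(2L²-6Lx+3x²+a²)/(6LEI)  [x>a] = -8·2·(2·8²-6·8·(8/3)+3·(8/3)²+2²)/(6·8·50000) = -19/112500 rad
Load 4 — point force P=-7 kN at a=24/5 m (b=L-a=16/5):
  θ_4 = -Pb(L²-b²-3x²)/(6LEI)  [x≤a] = -(-7)·(16/5)·(8²-(16/5)²-3·(8/3)²)/(6·8·50000) = 1064/3515625 rad
Superposition: θ = Σ θ_i = -124357/42187500 rad ≈ -0.002948 rad

θ(8/3) = -124357/42187500 rad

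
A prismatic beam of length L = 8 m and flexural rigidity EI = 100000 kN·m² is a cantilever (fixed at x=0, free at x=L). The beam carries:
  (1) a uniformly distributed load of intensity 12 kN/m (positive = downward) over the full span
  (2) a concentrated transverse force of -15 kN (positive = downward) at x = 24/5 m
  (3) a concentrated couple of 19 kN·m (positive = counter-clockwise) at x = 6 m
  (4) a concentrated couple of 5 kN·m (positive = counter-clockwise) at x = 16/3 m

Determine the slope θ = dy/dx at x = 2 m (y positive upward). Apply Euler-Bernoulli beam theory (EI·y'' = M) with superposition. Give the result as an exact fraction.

Load 1 — uniform load w=12 kN/m over full span:
  θ_1 = -wx(x²-3Lx+3L²)/(6EI) = -12·2·(2²-3·8·2+3·8²)/(6·100000) = -37/6250 rad
Load 2 — point force P=-15 kN at a=24/5 m (b=L-a=16/5):
  θ_2 = -Px(2a-x)/(2EI)  [x≤a] = -(-15)·2·(2·(24/5)-2)/(2·100000) = 57/50000 rad
Load 3 — applied couple M₀=19 kN·m at a=6 m (b=L-a=2):
  θ_3 = M₀x/EI  [x≤a] = 19·2/100000 = 19/50000 rad
Load 4 — applied couple M₀=5 kN·m at a=16/3 m (b=L-a=8/3):
  θ_4 = M₀x/EI  [x≤a] = 5·2/100000 = 1/10000 rad
Superposition: θ = Σ θ_i = -43/10000 rad ≈ -0.004300 rad

θ(2) = -43/10000 rad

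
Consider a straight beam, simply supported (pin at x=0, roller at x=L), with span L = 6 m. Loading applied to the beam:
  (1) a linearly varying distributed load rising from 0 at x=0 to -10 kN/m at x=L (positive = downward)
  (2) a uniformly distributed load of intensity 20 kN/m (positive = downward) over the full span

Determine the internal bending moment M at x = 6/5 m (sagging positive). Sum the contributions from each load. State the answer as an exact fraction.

M(6/5) = 1152/25 kN·m

Load 1 — triangular load w₀=-10 kN/m (0→w₀ over full span):
  M_1 = w₀Lx/6 - w₀x³/(6L) = (-10)·6·(6/5)/6 - (-10)·(6/5)³/(6·6) = -288/25 kN·m
Load 2 — uniform load w=20 kN/m over full span:
  M_2 = wx(L-x)/2 = 20·(6/5)·(6-(6/5))/2 = 288/5 kN·m
Superposition: M = Σ M_i = 1152/25 kN·m ≈ 46.080000 kN·m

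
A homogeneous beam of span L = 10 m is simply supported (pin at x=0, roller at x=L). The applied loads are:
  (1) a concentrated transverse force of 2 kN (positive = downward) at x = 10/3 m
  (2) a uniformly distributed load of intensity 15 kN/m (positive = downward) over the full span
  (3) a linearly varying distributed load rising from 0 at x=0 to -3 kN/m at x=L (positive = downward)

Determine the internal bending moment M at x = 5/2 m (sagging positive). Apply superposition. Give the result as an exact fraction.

Load 1 — point force P=2 kN at a=10/3 m (b=L-a=20/3):
  M_1 = Pbx/L  [x≤a] = 2·(20/3)·(5/2)/10 = 10/3 kN·m
Load 2 — uniform load w=15 kN/m over full span:
  M_2 = wx(L-x)/2 = 15·(5/2)·(10-(5/2))/2 = 1125/8 kN·m
Load 3 — triangular load w₀=-3 kN/m (0→w₀ over full span):
  M_3 = w₀Lx/6 - w₀x³/(6L) = (-3)·10·(5/2)/6 - (-3)·(5/2)³/(6·10) = -375/32 kN·m
Superposition: M = Σ M_i = 12695/96 kN·m ≈ 132.239583 kN·m

M(5/2) = 12695/96 kN·m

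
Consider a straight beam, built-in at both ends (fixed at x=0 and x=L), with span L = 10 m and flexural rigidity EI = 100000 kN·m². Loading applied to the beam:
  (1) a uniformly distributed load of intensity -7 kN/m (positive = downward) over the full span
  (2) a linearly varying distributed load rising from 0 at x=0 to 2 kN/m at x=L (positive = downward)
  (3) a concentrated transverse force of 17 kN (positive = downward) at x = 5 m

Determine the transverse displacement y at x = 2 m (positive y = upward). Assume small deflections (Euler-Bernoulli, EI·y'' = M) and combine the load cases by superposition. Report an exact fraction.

y(2) = 5117/15000000 m

Load 1 — uniform load w=-7 kN/m over full span:
  y_1 = -wx²(L-x)²/(24EI) = -(-7)·2²·(10-2)²/(24·100000) = 7/9375 m
Load 2 — triangular load w₀=2 kN/m (0→w₀ over full span):
  y_2 = -w₀x²(L-x)²(x+2L)/(120LEI) = -2·2²·(10-2)²·(2+2·10)/(120·10·100000) = -22/234375 m
Load 3 — point force P=17 kN at a=5 m (b=L-a=5):
  y_3 = -Pb²x²(3aL-(3a+b)x)/(6L³EI)  [x≤a] = -17·5²·2²·(3·5·10-(3·5+5)·2)/(6·10³·100000) = -187/600000 m
Superposition: y = Σ y_i = 5117/15000000 m ≈ 0.000341 m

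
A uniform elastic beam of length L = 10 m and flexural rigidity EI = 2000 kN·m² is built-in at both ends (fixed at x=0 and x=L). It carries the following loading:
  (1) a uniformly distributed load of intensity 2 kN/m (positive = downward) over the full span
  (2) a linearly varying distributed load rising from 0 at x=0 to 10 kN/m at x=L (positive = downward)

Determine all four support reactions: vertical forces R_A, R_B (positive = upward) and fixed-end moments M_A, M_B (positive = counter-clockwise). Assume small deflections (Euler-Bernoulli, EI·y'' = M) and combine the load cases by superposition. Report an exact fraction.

Load 1 — uniform load w=2 kN/m over full span:
  R_A = wL/2 = 2·10/2 = 10 kN
  M_A = wL²/12 = 2·10²/12 = 50/3 kN·m
  R_B = wL/2 = 2·10/2 = 10 kN
  M_B = -wL²/12 = -2·10²/12 = -50/3 kN·m
Load 2 — triangular load w₀=10 kN/m (0→w₀ over full span):
  R_A = 3w₀L/20 = 3·10·10/20 = 15 kN
  M_A = w₀L²/30 = 10·10²/30 = 100/3 kN·m
  R_B = 7w₀L/20 = 7·10·10/20 = 35 kN
  M_B = -w₀L²/20 = -10·10²/20 = -50 kN·m
Superposition: R_A = 25 kN, M_A = 50 kN·m, R_B = 45 kN, M_B = -200/3 kN·m

R_A = 25 kN, M_A = 50 kN·m, R_B = 45 kN, M_B = -200/3 kN·m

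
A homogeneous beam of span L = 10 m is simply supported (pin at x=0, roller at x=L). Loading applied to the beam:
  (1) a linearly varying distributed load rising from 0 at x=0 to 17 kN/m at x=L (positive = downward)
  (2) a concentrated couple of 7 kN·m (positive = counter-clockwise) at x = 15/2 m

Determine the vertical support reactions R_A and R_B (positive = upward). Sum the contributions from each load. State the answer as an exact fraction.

Load 1 — triangular load w₀=17 kN/m (0→w₀ over full span):
  R_A = w₀L/6 = 17·10/6 = 85/3 kN
  R_B = w₀L/3 = 17·10/3 = 170/3 kN
Load 2 — applied couple M₀=7 kN·m at a=15/2 m (b=L-a=5/2):
  R_A = M₀/L = 7/10 kN
  R_B = -M₀/L = -7/10 kN
Superposition: R_A = 871/30 kN, R_B = 1679/30 kN

R_A = 871/30 kN, R_B = 1679/30 kN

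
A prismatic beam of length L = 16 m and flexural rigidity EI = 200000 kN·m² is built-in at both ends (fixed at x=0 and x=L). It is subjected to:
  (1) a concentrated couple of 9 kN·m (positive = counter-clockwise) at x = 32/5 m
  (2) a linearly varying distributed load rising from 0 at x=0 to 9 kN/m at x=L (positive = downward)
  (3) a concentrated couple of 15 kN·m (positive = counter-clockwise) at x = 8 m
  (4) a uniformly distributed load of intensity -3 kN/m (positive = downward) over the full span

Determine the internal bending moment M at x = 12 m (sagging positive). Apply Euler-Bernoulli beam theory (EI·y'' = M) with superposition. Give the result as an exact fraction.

Load 1 — applied couple M₀=9 kN·m at a=32/5 m (b=L-a=48/5):
  M_1 = R_Ax - M_A - M₀  [x>a] with R_A=81/100, M_A=27/25 = (81/100)·12 - (27/25) - 9 = -9/25 kN·m
Load 2 — triangular load w₀=9 kN/m (0→w₀ over full span):
  M_2 = 3w₀Lx/20 - w₀L²/30 - w₀x³/(6L) = 3·9·16·12/20 - 9·16²/30 - 9·12³/(6·16) = 102/5 kN·m
Load 3 — applied couple M₀=15 kN·m at a=8 m (b=L-a=8):
  M_3 = R_Ax - M_A - M₀  [x>a] with R_A=45/32, M_A=15/4 = (45/32)·12 - (15/4) - 15 = -15/8 kN·m
Load 4 — uniform load w=-3 kN/m over full span:
  M_4 = wLx/2 - wL²/12 - wx²/2 = (-3)·16·12/2 - (-3)·16²/12 - (-3)·12²/2 = -8 kN·m
Superposition: M = Σ M_i = 2033/200 kN·m ≈ 10.165000 kN·m

M(12) = 2033/200 kN·m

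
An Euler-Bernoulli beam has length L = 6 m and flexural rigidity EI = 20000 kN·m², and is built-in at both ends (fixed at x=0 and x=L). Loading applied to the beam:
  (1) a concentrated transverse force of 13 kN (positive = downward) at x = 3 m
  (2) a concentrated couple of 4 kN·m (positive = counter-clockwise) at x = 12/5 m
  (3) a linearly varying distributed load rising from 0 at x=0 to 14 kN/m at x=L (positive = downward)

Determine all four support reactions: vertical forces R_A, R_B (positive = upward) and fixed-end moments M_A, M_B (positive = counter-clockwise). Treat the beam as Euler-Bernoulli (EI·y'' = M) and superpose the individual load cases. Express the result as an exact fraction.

R_A = 1003/50 kN, M_A = 2703/100 kN·m, R_B = 1747/50 kN, M_B = -3367/100 kN·m

Load 1 — point force P=13 kN at a=3 m (b=L-a=3):
  R_A = Pb²(3a+b)/L³ = 13·3²·(3·3+3)/6³ = 13/2 kN
  M_A = Pab²/L² = 13·3·3²/6² = 39/4 kN·m
  R_B = Pa²(a+3b)/L³ = 13·3²·(3+3·3)/6³ = 13/2 kN
  M_B = -Pa²b/L² = -13·3²·3/6² = -39/4 kN·m
Load 2 — applied couple M₀=4 kN·m at a=12/5 m (b=L-a=18/5):
  R_A = 6M₀ab/L³ = 6·4·(12/5)·(18/5)/6³ = 24/25 kN
  M_A = M₀b(2a-b)/L² = 4·(18/5)·(2·(12/5)-(18/5))/6² = 12/25 kN·m
  R_B = -6M₀ab/L³ = -6·4·(12/5)·(18/5)/6³ = -24/25 kN
  M_B = M₀a(2b-a)/L² = 4·(12/5)·(2·(18/5)-(12/5))/6² = 32/25 kN·m
Load 3 — triangular load w₀=14 kN/m (0→w₀ over full span):
  R_A = 3w₀L/20 = 3·14·6/20 = 63/5 kN
  M_A = w₀L²/30 = 14·6²/30 = 84/5 kN·m
  R_B = 7w₀L/20 = 7·14·6/20 = 147/5 kN
  M_B = -w₀L²/20 = -14·6²/20 = -126/5 kN·m
Superposition: R_A = 1003/50 kN, M_A = 2703/100 kN·m, R_B = 1747/50 kN, M_B = -3367/100 kN·m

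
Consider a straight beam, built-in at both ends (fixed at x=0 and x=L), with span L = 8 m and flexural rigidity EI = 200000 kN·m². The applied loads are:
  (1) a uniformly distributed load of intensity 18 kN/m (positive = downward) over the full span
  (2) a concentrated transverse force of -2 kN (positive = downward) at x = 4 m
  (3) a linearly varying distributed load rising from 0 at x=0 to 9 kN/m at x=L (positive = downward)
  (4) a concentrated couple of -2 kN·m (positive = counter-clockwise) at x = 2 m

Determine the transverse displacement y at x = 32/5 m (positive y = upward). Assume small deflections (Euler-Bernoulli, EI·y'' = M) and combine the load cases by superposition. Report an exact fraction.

y(32/5) = -1164773/2343750000 m

Load 1 — uniform load w=18 kN/m over full span:
  y_1 = -wx²(L-x)²/(24EI) = -18·(32/5)²·(8-(32/5))²/(24·200000) = -768/1953125 m
Load 2 — point force P=-2 kN at a=4 m (b=L-a=4):
  y_2 = -Pa²(L-x)²(3bL-(3b+a)(L-x))/(6L³EI)  [x>a] = -(-2)·4²·(8-(32/5))²·(3·4·8-(3·4+4)·(8-(32/5)))/(6·8³·200000) = 11/1171875 m
Load 3 — triangular load w₀=9 kN/m (0→w₀ over full span):
  y_3 = -w₀x²(L-x)²(x+2L)/(120LEI) = -9·(32/5)²·(8-(32/5))²·((32/5)+2·8)/(120·8·200000) = -5376/48828125 m
Load 4 — applied couple M₀=-2 kN·m at a=2 m (b=L-a=6):
  y_4 = (R_Ax³/6 - M_Ax²/2 - M₀(x-a)²/2)/EI  [x>a] with R_A=-9/32, M_A=3/8 = ((-9/32)·(32/5)³/6 - (3/8)·(32/5)²/2 - (-2)·((32/5)-2)²/2)/200000 = -19/6250000 m
Superposition: y = Σ y_i = -1164773/2343750000 m ≈ -0.000497 m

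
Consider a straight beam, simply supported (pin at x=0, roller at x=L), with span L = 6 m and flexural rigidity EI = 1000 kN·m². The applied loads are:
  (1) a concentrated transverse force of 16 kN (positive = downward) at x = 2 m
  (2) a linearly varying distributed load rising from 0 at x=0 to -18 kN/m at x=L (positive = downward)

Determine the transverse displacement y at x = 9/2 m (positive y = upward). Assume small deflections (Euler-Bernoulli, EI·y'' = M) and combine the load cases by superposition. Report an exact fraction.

y(9/2) = 56287/768000 m

Load 1 — point force P=16 kN at a=2 m (b=L-a=4):
  y_1 = -Pa(L-x)(2Lx-a²-x²)/(6LEI)  [x>a] = -16·2·(6-(9/2))·(2·6·(9/2)-2²-(9/2)²)/(6·6·1000) = -119/3000 m
Load 2 — triangular load w₀=-18 kN/m (0→w₀ over full span):
  y_2 = -w₀x(7L⁴-10L²x²+3x⁴)/(360LEI) = -(-18)·(9/2)·(7·6⁴-10·6²·(9/2)²+3·(9/2)⁴)/(360·6·1000) = 28917/256000 m
Superposition: y = Σ y_i = 56287/768000 m ≈ 0.073290 m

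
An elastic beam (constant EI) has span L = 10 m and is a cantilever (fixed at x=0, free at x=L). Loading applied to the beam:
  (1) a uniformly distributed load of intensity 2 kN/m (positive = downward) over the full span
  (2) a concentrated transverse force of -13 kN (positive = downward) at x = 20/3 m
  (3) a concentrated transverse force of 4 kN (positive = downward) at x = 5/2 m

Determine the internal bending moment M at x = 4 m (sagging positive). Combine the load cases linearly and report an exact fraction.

Load 1 — uniform load w=2 kN/m over full span:
  M_1 = -w(L-x)²/2 = -2·(10-4)²/2 = -36 kN·m
Load 2 — point force P=-13 kN at a=20/3 m (b=L-a=10/3):
  M_2 = -P(a-x)  [x≤a] = -(-13)·((20/3)-4) = 104/3 kN·m
Load 3 — point force P=4 kN at a=5/2 m (b=L-a=15/2):
  M_3 = 0  [x>a] = 0 kN·m
Superposition: M = Σ M_i = -4/3 kN·m ≈ -1.333333 kN·m

M(4) = -4/3 kN·m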